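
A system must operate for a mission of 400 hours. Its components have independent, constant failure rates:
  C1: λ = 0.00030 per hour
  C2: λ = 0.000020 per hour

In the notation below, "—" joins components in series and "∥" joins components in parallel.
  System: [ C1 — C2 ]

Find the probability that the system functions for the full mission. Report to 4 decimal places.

R(C1) = exp(−0.00030 × 400) = 0.886920
R(C2) = exp(−0.000020 × 400) = 0.992032
Series (C1 and C2): 0.886920 × 0.992032 = 0.8799

0.8799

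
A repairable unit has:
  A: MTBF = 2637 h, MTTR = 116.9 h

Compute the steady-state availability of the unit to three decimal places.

0.958

A(A) = MTBF/(MTBF+MTTR) = 2637/(2637+116.9) = 0.958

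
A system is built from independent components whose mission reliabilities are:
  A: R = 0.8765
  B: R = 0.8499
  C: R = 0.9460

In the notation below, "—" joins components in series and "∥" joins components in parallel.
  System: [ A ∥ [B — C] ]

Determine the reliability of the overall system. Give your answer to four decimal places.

0.9758

Series (B and C): 0.849900 × 0.946000 = 0.804005
Parallel (A and [0.804005]): 1 − (1 − 0.876500)(1 − 0.804005) = 0.9758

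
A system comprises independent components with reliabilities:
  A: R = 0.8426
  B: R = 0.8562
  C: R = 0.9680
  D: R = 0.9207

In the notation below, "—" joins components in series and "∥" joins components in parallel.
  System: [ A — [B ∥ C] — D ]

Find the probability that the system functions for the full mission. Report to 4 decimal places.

Parallel (B and C): 1 − (1 − 0.856200)(1 − 0.968000) = 0.995398
Series (A, [0.995398], and D): 0.842600 × 0.995398 × 0.920700 = 0.7722

0.7722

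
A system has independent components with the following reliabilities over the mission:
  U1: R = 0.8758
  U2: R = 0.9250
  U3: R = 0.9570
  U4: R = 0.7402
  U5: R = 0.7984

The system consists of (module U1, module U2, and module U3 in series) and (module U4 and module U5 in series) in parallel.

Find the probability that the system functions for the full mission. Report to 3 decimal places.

Series (U1, U2, and U3): 0.87580 × 0.92500 × 0.95700 = 0.77528
Series (U4 and U5): 0.74020 × 0.79840 = 0.59098
Parallel ([0.77528] and [0.59098]): 1 − (1 − 0.77528)(1 − 0.59098) = 0.908

0.908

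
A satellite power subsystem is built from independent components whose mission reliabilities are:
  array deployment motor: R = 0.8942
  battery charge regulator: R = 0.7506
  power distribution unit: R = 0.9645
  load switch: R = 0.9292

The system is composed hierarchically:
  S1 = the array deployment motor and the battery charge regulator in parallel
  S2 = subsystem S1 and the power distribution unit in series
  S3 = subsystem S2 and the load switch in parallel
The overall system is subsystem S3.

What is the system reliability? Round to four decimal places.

0.9957

Parallel (array deployment motor and battery charge regulator): 1 − (1 − 0.894200)(1 − 0.750600) = 0.973613
Series ([0.973613] and power distribution unit): 0.973613 × 0.964500 = 0.939050
Parallel ([0.939050] and load switch): 1 − (1 − 0.939050)(1 − 0.929200) = 0.9957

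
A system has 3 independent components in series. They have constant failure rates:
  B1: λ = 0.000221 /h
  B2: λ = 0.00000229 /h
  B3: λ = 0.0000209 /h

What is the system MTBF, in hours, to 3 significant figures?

Series of exponential components: λ_sys = Σ λ_i
λ_sys = 0.000221 + 0.00000229 + 0.0000209 = 2.4419e-04 /h
MTBF = 1 / λ_sys = 4100 h

4100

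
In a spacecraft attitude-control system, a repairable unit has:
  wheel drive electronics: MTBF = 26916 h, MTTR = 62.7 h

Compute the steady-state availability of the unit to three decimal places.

A(wheel drive electronics) = MTBF/(MTBF+MTTR) = 26916/(26916+62.7) = 0.998

0.998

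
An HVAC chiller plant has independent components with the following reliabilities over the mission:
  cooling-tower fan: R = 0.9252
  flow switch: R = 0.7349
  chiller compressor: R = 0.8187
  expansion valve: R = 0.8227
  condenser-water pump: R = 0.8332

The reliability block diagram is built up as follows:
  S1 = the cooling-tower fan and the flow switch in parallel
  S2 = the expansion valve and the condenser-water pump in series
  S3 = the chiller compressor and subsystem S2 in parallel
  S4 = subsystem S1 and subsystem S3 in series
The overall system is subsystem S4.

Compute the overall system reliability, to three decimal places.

0.924

Parallel (cooling-tower fan and flow switch): 1 − (1 − 0.92520)(1 − 0.73490) = 0.98017
Series (expansion valve and condenser-water pump): 0.82270 × 0.83320 = 0.68547
Parallel (chiller compressor and [0.68547]): 1 − (1 − 0.81870)(1 − 0.68547) = 0.94298
Series ([0.98017] and [0.94298]): 0.98017 × 0.94298 = 0.924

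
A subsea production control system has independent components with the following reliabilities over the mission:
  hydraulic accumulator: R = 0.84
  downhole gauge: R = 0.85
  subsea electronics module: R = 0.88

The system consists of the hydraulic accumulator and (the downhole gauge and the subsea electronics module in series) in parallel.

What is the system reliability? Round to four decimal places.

Series (downhole gauge and subsea electronics module): 0.850000 × 0.880000 = 0.748000
Parallel (hydraulic accumulator and [0.748000]): 1 − (1 − 0.840000)(1 − 0.748000) = 0.9597

0.9597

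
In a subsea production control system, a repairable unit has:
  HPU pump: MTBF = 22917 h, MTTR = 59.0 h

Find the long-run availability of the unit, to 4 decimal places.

0.9974

A(HPU pump) = MTBF/(MTBF+MTTR) = 22917/(22917+59.0) = 0.9974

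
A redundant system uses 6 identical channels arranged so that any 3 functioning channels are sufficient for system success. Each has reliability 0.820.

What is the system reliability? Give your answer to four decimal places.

0.9884

R = Σ_{i=3}^{6} C(6,i) p^i (1−p)^{6−i} with p = 0.820
C(6,3)·0.820^3·0.180^3 = 0.064312
C(6,4)·0.820^4·0.180^2 = 0.219731
C(6,5)·0.820^5·0.180^1 = 0.400399
C(6,6)·0.820^6·0.180^0 = 0.304007
Sum = 0.9884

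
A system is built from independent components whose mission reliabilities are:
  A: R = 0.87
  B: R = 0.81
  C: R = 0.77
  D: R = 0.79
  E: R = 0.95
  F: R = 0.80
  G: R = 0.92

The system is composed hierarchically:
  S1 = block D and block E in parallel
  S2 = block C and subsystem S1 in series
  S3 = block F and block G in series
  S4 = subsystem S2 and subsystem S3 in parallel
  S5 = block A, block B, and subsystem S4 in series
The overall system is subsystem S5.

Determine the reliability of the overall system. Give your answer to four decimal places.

Parallel (D and E): 1 − (1 − 0.790000)(1 − 0.950000) = 0.989500
Series (C and [0.989500]): 0.770000 × 0.989500 = 0.761915
Series (F and G): 0.800000 × 0.920000 = 0.736000
Parallel ([0.761915] and [0.736000]): 1 − (1 − 0.761915)(1 − 0.736000) = 0.937146
Series (A, B, and [0.937146]): 0.870000 × 0.810000 × 0.937146 = 0.6604

0.6604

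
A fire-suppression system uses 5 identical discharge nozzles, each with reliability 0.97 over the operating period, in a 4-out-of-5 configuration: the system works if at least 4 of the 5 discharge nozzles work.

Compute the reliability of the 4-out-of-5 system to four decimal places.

R = Σ_{i=4}^{5} C(5,i) p^i (1−p)^{5−i} with p = 0.97
C(5,4)·0.97^4·0.03^1 = 0.132794
C(5,5)·0.97^5·0.03^0 = 0.858734
Sum = 0.9915

0.9915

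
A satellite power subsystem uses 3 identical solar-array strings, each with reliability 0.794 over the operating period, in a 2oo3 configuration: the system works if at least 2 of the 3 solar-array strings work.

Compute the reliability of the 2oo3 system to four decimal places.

0.8902

R = Σ_{i=2}^{3} C(3,i) p^i (1−p)^{3−i} with p = 0.794
C(3,2)·0.794^2·0.206^1 = 0.389609
C(3,3)·0.794^3·0.206^0 = 0.500566
Sum = 0.8902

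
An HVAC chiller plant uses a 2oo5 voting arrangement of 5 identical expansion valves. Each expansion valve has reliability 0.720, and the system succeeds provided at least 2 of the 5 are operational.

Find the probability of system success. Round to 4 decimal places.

R = Σ_{i=2}^{5} C(5,i) p^i (1−p)^{5−i} with p = 0.720
C(5,2)·0.720^2·0.280^3 = 0.113799
C(5,3)·0.720^3·0.280^2 = 0.292626
C(5,4)·0.720^4·0.280^1 = 0.376234
C(5,5)·0.720^5·0.280^0 = 0.193492
Sum = 0.9762

0.9762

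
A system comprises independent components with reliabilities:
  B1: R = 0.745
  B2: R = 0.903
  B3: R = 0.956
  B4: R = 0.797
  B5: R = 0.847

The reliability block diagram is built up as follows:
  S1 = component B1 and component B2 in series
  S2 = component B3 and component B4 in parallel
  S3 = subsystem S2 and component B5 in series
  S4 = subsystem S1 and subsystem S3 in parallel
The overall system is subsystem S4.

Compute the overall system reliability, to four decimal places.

0.9475

Series (B1 and B2): 0.745000 × 0.903000 = 0.672735
Parallel (B3 and B4): 1 − (1 − 0.956000)(1 − 0.797000) = 0.991068
Series ([0.991068] and B5): 0.991068 × 0.847000 = 0.839435
Parallel ([0.672735] and [0.839435]): 1 − (1 − 0.672735)(1 − 0.839435) = 0.9475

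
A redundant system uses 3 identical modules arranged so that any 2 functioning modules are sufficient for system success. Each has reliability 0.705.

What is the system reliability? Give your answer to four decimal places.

0.7903

R = Σ_{i=2}^{3} C(3,i) p^i (1−p)^{3−i} with p = 0.705
C(3,2)·0.705^2·0.295^1 = 0.439867
C(3,3)·0.705^3·0.295^0 = 0.350403
Sum = 0.7903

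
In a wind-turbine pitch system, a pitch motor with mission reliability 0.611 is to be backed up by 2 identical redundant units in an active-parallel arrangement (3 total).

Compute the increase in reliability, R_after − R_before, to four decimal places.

0.3301

R_before = 0.611
R_after = 1 − (1 − 0.611)^3 = 0.9411
ΔR = 0.9411 − 0.611 = 0.3301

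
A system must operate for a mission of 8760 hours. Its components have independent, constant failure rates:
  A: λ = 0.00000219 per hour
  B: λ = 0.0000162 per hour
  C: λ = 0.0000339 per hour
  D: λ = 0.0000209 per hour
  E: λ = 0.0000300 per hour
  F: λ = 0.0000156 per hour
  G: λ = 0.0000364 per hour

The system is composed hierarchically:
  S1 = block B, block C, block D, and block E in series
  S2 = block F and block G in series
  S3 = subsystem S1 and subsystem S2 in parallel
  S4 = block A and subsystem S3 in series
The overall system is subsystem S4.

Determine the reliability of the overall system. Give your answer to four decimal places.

0.7702

R(A) = exp(−0.00000219 × 8760) = 0.980998
R(B) = exp(−0.0000162 × 8760) = 0.867698
R(C) = exp(−0.0000339 × 8760) = 0.743071
R(D) = exp(−0.0000209 × 8760) = 0.832698
R(E) = exp(−0.0000300 × 8760) = 0.768896
R(F) = exp(−0.0000156 × 8760) = 0.872270
R(G) = exp(−0.0000364 × 8760) = 0.726974
Series (B, C, D, and E): 0.867698 × 0.743071 × 0.832698 × 0.768896 = 0.412814
Series (F and G): 0.872270 × 0.726974 = 0.634118
Parallel ([0.412814] and [0.634118]): 1 − (1 − 0.412814)(1 − 0.634118) = 0.785159
Series (A and [0.785159]): 0.980998 × 0.785159 = 0.7702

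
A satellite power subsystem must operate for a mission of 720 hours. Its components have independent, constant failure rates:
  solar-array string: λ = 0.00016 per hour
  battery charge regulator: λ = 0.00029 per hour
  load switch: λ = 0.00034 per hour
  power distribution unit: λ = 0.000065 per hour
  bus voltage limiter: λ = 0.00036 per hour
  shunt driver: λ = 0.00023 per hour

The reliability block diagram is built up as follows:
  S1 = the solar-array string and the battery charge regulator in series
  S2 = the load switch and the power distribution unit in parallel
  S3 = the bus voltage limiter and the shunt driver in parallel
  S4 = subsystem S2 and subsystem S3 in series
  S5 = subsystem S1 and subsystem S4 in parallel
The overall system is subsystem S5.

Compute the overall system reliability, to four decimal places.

R(solar-array string) = exp(−0.00016 × 720) = 0.891188
R(battery charge regulator) = exp(−0.00029 × 720) = 0.811558
R(load switch) = exp(−0.00034 × 720) = 0.782861
R(power distribution unit) = exp(−0.000065 × 720) = 0.954278
R(bus voltage limiter) = exp(−0.00036 × 720) = 0.771669
R(shunt driver) = exp(−0.00023 × 720) = 0.847385
Series (solar-array string and battery charge regulator): 0.891188 × 0.811558 = 0.723251
Parallel (load switch and power distribution unit): 1 − (1 − 0.782861)(1 − 0.954278) = 0.990072
Parallel (bus voltage limiter and shunt driver): 1 − (1 − 0.771669)(1 − 0.847385) = 0.965153
Series ([0.990072] and [0.965153]): 0.990072 × 0.965153 = 0.955571
Parallel ([0.723251] and [0.955571]): 1 − (1 − 0.723251)(1 − 0.955571) = 0.9877

0.9877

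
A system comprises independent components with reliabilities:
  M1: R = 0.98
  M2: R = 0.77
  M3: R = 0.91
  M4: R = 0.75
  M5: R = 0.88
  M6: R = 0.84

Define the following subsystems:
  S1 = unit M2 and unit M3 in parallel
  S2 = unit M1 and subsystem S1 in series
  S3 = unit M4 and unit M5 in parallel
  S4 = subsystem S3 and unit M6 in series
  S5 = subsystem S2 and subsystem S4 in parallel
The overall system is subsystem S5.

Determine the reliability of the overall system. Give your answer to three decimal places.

0.993

Parallel (M2 and M3): 1 − (1 − 0.77000)(1 − 0.91000) = 0.97930
Series (M1 and [0.97930]): 0.98000 × 0.97930 = 0.95971
Parallel (M4 and M5): 1 − (1 − 0.75000)(1 − 0.88000) = 0.97000
Series ([0.97000] and M6): 0.97000 × 0.84000 = 0.81480
Parallel ([0.95971] and [0.81480]): 1 − (1 − 0.95971)(1 − 0.81480) = 0.993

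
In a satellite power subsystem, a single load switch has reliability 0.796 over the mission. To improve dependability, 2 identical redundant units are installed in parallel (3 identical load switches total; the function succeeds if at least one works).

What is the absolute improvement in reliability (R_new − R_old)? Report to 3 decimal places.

0.196

R_before = 0.796
R_after = 1 − (1 − 0.796)^3 = 0.992
ΔR = 0.992 − 0.796 = 0.196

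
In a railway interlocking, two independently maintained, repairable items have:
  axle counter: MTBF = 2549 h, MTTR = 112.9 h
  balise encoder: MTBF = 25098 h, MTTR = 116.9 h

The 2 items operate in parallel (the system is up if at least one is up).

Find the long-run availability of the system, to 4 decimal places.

0.9998

A(axle counter) = MTBF/(MTBF+MTTR) = 2549/(2549+112.9) = 0.957587
A(balise encoder) = MTBF/(MTBF+MTTR) = 25098/(25098+116.9) = 0.995364
Parallel availability: 1 − (1 − 0.957587)(1 − 0.995364) = 0.9998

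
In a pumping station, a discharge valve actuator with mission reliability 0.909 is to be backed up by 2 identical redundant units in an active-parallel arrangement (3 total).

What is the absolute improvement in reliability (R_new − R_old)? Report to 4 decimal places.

0.0902

R_before = 0.909
R_after = 1 − (1 − 0.909)^3 = 0.9992
ΔR = 0.9992 − 0.909 = 0.0902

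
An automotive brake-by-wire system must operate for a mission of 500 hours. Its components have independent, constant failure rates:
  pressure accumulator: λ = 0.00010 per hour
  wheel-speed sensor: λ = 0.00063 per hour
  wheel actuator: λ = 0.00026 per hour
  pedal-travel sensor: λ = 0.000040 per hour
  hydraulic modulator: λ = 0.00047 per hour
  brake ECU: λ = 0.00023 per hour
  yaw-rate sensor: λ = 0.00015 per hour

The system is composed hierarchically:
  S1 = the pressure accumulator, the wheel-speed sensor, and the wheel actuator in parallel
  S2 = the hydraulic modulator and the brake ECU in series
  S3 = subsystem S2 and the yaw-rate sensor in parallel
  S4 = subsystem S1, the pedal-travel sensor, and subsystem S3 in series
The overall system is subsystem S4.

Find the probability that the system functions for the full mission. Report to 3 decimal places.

0.958

R(pressure accumulator) = exp(−0.00010 × 500) = 0.95123
R(wheel-speed sensor) = exp(−0.00063 × 500) = 0.72979
R(wheel actuator) = exp(−0.00026 × 500) = 0.87810
R(pedal-travel sensor) = exp(−0.000040 × 500) = 0.98020
R(hydraulic modulator) = exp(−0.00047 × 500) = 0.79057
R(brake ECU) = exp(−0.00023 × 500) = 0.89137
R(yaw-rate sensor) = exp(−0.00015 × 500) = 0.92774
Parallel (pressure accumulator, wheel-speed sensor, and wheel actuator): 1 − (1 − 0.95123)(1 − 0.72979)(1 − 0.87810) = 0.99839
Series (hydraulic modulator and brake ECU): 0.79057 × 0.89137 = 0.70469
Parallel ([0.70469] and yaw-rate sensor): 1 − (1 − 0.70469)(1 − 0.92774) = 0.97866
Series ([0.99839], pedal-travel sensor, and [0.97866]): 0.99839 × 0.98020 × 0.97866 = 0.958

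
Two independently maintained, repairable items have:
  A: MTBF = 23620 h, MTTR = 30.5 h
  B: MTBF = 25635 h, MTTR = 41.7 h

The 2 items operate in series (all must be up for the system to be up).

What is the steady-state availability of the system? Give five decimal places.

A(A) = MTBF/(MTBF+MTTR) = 23620/(23620+30.5) = 0.998710
A(B) = MTBF/(MTBF+MTTR) = 25635/(25635+41.7) = 0.998376
Series availability: 0.998710 × 0.998376 = 0.99709

0.99709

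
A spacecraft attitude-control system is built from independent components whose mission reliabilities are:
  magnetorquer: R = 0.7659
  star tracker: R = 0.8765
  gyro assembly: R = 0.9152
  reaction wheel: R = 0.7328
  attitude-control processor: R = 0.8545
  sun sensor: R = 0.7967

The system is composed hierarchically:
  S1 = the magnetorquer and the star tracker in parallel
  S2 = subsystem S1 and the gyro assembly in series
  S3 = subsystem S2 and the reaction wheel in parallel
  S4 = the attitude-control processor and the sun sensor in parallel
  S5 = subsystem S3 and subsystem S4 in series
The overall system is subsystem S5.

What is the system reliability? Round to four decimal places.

0.9416

Parallel (magnetorquer and star tracker): 1 − (1 − 0.765900)(1 − 0.876500) = 0.971089
Series ([0.971089] and gyro assembly): 0.971089 × 0.915200 = 0.888741
Parallel ([0.888741] and reaction wheel): 1 − (1 − 0.888741)(1 − 0.732800) = 0.970272
Parallel (attitude-control processor and sun sensor): 1 − (1 − 0.854500)(1 − 0.796700) = 0.970420
Series ([0.970272] and [0.970420]): 0.970272 × 0.970420 = 0.9416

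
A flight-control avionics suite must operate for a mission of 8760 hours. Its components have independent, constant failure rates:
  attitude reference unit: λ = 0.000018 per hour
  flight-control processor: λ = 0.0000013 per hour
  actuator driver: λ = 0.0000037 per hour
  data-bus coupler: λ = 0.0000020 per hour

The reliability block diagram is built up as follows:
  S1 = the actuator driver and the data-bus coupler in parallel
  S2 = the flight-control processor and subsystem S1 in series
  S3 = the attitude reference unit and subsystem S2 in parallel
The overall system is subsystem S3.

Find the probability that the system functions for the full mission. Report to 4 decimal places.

0.9983

R(attitude reference unit) = exp(−0.000018 × 8760) = 0.854123
R(flight-control processor) = exp(−0.0000013 × 8760) = 0.988677
R(actuator driver) = exp(−0.0000037 × 8760) = 0.968108
R(data-bus coupler) = exp(−0.0000020 × 8760) = 0.982633
Parallel (actuator driver and data-bus coupler): 1 − (1 − 0.968108)(1 − 0.982633) = 0.999446
Series (flight-control processor and [0.999446]): 0.988677 × 0.999446 = 0.988129
Parallel (attitude reference unit and [0.988129]): 1 − (1 − 0.854123)(1 − 0.988129) = 0.9983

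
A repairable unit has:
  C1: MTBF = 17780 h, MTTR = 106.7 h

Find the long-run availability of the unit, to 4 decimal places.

A(C1) = MTBF/(MTBF+MTTR) = 17780/(17780+106.7) = 0.9940

0.9940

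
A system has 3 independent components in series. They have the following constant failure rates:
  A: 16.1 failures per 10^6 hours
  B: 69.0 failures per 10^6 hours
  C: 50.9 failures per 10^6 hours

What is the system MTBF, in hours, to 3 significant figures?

7350

Series of exponential components: λ_sys = Σ λ_i
λ_sys = 0.0000161 + 0.0000690 + 0.0000509 = 1.3600e-04 /h
MTBF = 1 / λ_sys = 7350 h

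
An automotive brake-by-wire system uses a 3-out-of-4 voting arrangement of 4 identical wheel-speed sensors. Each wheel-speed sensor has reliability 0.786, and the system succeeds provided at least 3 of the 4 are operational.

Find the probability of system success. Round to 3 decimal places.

0.797

R = Σ_{i=3}^{4} C(4,i) p^i (1−p)^{4−i} with p = 0.786
C(4,3)·0.786^3·0.214^1 = 0.41566
C(4,4)·0.786^4·0.214^0 = 0.38167
Sum = 0.797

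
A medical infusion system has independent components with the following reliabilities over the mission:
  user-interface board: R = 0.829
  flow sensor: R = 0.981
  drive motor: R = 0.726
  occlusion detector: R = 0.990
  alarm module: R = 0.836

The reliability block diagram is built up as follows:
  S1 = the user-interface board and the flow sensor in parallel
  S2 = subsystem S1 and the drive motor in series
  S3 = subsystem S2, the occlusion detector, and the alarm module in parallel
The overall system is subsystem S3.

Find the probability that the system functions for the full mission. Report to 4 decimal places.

0.9995

Parallel (user-interface board and flow sensor): 1 − (1 − 0.829000)(1 − 0.981000) = 0.996751
Series ([0.996751] and drive motor): 0.996751 × 0.726000 = 0.723641
Parallel ([0.723641], occlusion detector, and alarm module): 1 − (1 − 0.723641)(1 − 0.990000)(1 − 0.836000) = 0.9995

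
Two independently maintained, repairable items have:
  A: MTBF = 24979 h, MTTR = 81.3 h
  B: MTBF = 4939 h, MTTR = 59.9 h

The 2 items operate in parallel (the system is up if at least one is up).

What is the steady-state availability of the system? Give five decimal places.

0.99996

A(A) = MTBF/(MTBF+MTTR) = 24979/(24979+81.3) = 0.996756
A(B) = MTBF/(MTBF+MTTR) = 4939/(4939+59.9) = 0.988017
Parallel availability: 1 − (1 − 0.996756)(1 − 0.988017) = 0.99996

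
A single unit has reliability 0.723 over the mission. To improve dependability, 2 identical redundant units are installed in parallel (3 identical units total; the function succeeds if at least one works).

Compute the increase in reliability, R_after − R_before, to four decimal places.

0.2557

R_before = 0.723
R_after = 1 − (1 − 0.723)^3 = 0.9787
ΔR = 0.9787 − 0.723 = 0.2557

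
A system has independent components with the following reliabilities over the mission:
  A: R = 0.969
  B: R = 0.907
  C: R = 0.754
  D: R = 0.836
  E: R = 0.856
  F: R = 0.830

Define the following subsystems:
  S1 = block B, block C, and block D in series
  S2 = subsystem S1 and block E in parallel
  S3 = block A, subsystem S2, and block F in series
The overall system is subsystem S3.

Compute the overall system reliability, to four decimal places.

0.7547

Series (B, C, and D): 0.907000 × 0.754000 × 0.836000 = 0.571722
Parallel ([0.571722] and E): 1 − (1 − 0.571722)(1 − 0.856000) = 0.938328
Series (A, [0.938328], and F): 0.969000 × 0.938328 × 0.830000 = 0.7547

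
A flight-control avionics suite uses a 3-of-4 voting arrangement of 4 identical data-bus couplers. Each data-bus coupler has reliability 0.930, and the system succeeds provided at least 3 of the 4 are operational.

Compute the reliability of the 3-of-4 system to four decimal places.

R = Σ_{i=3}^{4} C(4,i) p^i (1−p)^{4−i} with p = 0.930
C(4,3)·0.930^3·0.070^1 = 0.225220
C(4,4)·0.930^4·0.070^0 = 0.748052
Sum = 0.9733

0.9733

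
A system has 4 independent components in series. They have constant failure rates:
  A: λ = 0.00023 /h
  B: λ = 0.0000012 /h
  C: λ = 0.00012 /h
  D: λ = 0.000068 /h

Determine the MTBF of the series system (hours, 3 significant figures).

Series of exponential components: λ_sys = Σ λ_i
λ_sys = 0.00023 + 0.0000012 + 0.00012 + 0.000068 = 4.1920e-04 /h
MTBF = 1 / λ_sys = 2390 h

2390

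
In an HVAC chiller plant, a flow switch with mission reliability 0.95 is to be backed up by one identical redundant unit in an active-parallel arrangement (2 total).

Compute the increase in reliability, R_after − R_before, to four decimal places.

0.0475

R_before = 0.95
R_after = 1 − (1 − 0.95)^2 = 0.9975
ΔR = 0.9975 − 0.95 = 0.0475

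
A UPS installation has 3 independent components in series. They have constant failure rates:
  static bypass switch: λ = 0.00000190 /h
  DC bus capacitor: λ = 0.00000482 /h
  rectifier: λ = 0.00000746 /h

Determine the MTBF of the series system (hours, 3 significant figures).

Series of exponential components: λ_sys = Σ λ_i
λ_sys = 0.00000190 + 0.00000482 + 0.00000746 = 1.4180e-05 /h
MTBF = 1 / λ_sys = 70500 h

70500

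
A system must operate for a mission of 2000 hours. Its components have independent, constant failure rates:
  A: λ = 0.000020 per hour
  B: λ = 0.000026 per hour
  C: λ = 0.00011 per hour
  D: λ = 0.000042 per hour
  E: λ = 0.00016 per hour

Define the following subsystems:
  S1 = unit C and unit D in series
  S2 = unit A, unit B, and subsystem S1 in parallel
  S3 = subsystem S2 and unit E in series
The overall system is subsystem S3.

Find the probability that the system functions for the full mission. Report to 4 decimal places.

0.7258

R(A) = exp(−0.000020 × 2000) = 0.960789
R(B) = exp(−0.000026 × 2000) = 0.949329
R(C) = exp(−0.00011 × 2000) = 0.802519
R(D) = exp(−0.000042 × 2000) = 0.919431
R(E) = exp(−0.00016 × 2000) = 0.726149
Series (C and D): 0.802519 × 0.919431 = 0.737861
Parallel (A, B, and [0.737861]): 1 − (1 − 0.960789)(1 − 0.949329)(1 − 0.737861) = 0.999479
Series ([0.999479] and E): 0.999479 × 0.726149 = 0.7258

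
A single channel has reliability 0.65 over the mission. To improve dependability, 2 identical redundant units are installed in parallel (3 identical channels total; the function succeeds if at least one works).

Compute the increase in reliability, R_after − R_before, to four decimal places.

R_before = 0.65
R_after = 1 − (1 − 0.65)^3 = 0.9571
ΔR = 0.9571 − 0.65 = 0.3071

0.3071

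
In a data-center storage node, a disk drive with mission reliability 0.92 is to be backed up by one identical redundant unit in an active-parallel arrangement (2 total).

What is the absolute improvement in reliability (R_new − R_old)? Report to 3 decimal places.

R_before = 0.92
R_after = 1 − (1 − 0.92)^2 = 0.994
ΔR = 0.994 − 0.92 = 0.074

0.074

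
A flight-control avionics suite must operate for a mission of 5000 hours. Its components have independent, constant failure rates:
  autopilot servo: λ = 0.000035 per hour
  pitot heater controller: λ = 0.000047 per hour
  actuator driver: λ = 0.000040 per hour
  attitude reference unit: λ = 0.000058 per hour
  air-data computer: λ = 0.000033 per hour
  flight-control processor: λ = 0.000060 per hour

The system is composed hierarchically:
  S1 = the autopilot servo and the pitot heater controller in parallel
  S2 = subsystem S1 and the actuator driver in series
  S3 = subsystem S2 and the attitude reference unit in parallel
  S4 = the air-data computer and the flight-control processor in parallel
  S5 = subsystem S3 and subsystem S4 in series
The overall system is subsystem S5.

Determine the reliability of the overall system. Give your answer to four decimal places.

R(autopilot servo) = exp(−0.000035 × 5000) = 0.839457
R(pitot heater controller) = exp(−0.000047 × 5000) = 0.790571
R(actuator driver) = exp(−0.000040 × 5000) = 0.818731
R(attitude reference unit) = exp(−0.000058 × 5000) = 0.748264
R(air-data computer) = exp(−0.000033 × 5000) = 0.847894
R(flight-control processor) = exp(−0.000060 × 5000) = 0.740818
Parallel (autopilot servo and pitot heater controller): 1 − (1 − 0.839457)(1 − 0.790571) = 0.966378
Series ([0.966378] and actuator driver): 0.966378 × 0.818731 = 0.791204
Parallel ([0.791204] and attitude reference unit): 1 − (1 − 0.791204)(1 − 0.748264) = 0.947439
Parallel (air-data computer and flight-control processor): 1 − (1 − 0.847894)(1 − 0.740818) = 0.960577
Series ([0.947439] and [0.960577]): 0.947439 × 0.960577 = 0.9101

0.9101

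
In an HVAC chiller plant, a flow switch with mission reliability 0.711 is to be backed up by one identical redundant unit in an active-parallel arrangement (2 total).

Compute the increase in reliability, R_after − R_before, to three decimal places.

0.205

R_before = 0.711
R_after = 1 − (1 − 0.711)^2 = 0.916
ΔR = 0.916 − 0.711 = 0.205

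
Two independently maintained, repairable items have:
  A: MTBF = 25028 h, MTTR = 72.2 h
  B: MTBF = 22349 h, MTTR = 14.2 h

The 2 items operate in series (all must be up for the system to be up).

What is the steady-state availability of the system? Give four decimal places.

0.9965

A(A) = MTBF/(MTBF+MTTR) = 25028/(25028+72.2) = 0.997124
A(B) = MTBF/(MTBF+MTTR) = 22349/(22349+14.2) = 0.999365
Series availability: 0.997124 × 0.999365 = 0.9965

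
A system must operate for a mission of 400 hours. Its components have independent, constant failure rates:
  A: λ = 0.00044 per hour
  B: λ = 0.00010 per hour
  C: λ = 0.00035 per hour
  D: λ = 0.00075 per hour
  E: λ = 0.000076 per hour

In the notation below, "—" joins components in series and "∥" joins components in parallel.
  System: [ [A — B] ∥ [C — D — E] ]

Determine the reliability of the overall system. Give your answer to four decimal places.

0.9271

R(A) = exp(−0.00044 × 400) = 0.838618
R(B) = exp(−0.00010 × 400) = 0.960789
R(C) = exp(−0.00035 × 400) = 0.869358
R(D) = exp(−0.00075 × 400) = 0.740818
R(E) = exp(−0.000076 × 400) = 0.970057
Series (A and B): 0.838618 × 0.960789 = 0.805735
Series (C, D, and E): 0.869358 × 0.740818 × 0.970057 = 0.624752
Parallel ([0.805735] and [0.624752]): 1 − (1 − 0.805735)(1 − 0.624752) = 0.9271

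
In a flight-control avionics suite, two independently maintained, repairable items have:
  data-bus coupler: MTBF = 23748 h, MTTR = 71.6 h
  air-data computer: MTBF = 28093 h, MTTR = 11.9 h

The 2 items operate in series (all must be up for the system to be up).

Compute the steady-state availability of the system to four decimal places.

A(data-bus coupler) = MTBF/(MTBF+MTTR) = 23748/(23748+71.6) = 0.996994
A(air-data computer) = MTBF/(MTBF+MTTR) = 28093/(28093+11.9) = 0.999577
Series availability: 0.996994 × 0.999577 = 0.9966

0.9966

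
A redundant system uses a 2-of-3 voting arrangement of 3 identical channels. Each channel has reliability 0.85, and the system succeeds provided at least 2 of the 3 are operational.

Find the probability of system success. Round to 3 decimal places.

R = Σ_{i=2}^{3} C(3,i) p^i (1−p)^{3−i} with p = 0.85
C(3,2)·0.85^2·0.15^1 = 0.32513
C(3,3)·0.85^3·0.15^0 = 0.61413
Sum = 0.939

0.939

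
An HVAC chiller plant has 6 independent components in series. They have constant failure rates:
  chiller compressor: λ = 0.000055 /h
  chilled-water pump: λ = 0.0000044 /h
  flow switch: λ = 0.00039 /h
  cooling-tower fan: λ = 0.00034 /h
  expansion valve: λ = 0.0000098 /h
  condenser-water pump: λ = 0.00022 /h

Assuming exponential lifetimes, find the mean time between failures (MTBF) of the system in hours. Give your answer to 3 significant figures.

Series of exponential components: λ_sys = Σ λ_i
λ_sys = 0.000055 + 0.0000044 + 0.00039 + 0.00034 + 0.0000098 + 0.00022 = 1.0192e-03 /h
MTBF = 1 / λ_sys = 981 h

981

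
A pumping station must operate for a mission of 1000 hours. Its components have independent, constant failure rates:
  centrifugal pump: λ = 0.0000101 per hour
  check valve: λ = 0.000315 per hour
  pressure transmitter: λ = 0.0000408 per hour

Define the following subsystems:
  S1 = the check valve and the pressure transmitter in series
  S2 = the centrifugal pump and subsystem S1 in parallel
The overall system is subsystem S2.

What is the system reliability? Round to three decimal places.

R(centrifugal pump) = exp(−0.0000101 × 1000) = 0.98995
R(check valve) = exp(−0.000315 × 1000) = 0.72979
R(pressure transmitter) = exp(−0.0000408 × 1000) = 0.96002
Series (check valve and pressure transmitter): 0.72979 × 0.96002 = 0.70061
Parallel (centrifugal pump and [0.70061]): 1 − (1 − 0.98995)(1 − 0.70061) = 0.997

0.997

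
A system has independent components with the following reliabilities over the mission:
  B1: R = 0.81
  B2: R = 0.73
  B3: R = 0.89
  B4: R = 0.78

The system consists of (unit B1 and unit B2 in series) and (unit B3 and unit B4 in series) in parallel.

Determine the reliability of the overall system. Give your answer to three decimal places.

Series (B1 and B2): 0.81000 × 0.73000 = 0.59130
Series (B3 and B4): 0.89000 × 0.78000 = 0.69420
Parallel ([0.59130] and [0.69420]): 1 − (1 − 0.59130)(1 − 0.69420) = 0.875

0.875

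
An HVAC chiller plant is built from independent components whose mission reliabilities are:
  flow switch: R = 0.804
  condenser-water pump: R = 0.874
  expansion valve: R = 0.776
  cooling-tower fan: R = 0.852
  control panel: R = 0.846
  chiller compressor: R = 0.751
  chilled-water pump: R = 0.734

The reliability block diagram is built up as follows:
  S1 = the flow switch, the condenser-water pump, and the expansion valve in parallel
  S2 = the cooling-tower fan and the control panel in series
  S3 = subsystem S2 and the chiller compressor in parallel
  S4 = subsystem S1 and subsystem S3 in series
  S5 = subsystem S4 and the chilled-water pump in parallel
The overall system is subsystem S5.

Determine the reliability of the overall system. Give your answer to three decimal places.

0.980

Parallel (flow switch, condenser-water pump, and expansion valve): 1 − (1 − 0.80400)(1 − 0.87400)(1 − 0.77600) = 0.99447
Series (cooling-tower fan and control panel): 0.85200 × 0.84600 = 0.72079
Parallel ([0.72079] and chiller compressor): 1 − (1 − 0.72079)(1 − 0.75100) = 0.93048
Series ([0.99447] and [0.93048]): 0.99447 × 0.93048 = 0.92533
Parallel ([0.92533] and chilled-water pump): 1 − (1 − 0.92533)(1 − 0.73400) = 0.980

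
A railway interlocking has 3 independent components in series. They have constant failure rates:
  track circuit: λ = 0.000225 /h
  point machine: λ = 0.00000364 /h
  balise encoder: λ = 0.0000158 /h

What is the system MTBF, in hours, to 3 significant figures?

Series of exponential components: λ_sys = Σ λ_i
λ_sys = 0.000225 + 0.00000364 + 0.0000158 = 2.4444e-04 /h
MTBF = 1 / λ_sys = 4090 h

4090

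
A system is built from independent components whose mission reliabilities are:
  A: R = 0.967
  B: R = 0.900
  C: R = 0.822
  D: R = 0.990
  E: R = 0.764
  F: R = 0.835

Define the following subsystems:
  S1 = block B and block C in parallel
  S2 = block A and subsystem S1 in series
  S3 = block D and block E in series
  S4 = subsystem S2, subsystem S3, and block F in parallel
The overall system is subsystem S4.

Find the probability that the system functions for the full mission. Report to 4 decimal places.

Parallel (B and C): 1 − (1 − 0.900000)(1 − 0.822000) = 0.982200
Series (A and [0.982200]): 0.967000 × 0.982200 = 0.949787
Series (D and E): 0.990000 × 0.764000 = 0.756360
Parallel ([0.949787], [0.756360], and F): 1 − (1 − 0.949787)(1 − 0.756360)(1 − 0.835000) = 0.9980

0.9980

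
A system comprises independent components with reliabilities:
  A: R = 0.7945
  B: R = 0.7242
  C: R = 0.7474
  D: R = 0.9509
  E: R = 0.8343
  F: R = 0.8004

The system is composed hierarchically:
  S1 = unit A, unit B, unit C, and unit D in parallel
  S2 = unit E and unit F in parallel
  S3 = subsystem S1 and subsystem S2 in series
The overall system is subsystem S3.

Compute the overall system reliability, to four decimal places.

0.9662

Parallel (A, B, C, and D): 1 − (1 − 0.794500)(1 − 0.724200)(1 − 0.747400)(1 − 0.950900) = 0.999297
Parallel (E and F): 1 − (1 − 0.834300)(1 − 0.800400) = 0.966926
Series ([0.999297] and [0.966926]): 0.999297 × 0.966926 = 0.9662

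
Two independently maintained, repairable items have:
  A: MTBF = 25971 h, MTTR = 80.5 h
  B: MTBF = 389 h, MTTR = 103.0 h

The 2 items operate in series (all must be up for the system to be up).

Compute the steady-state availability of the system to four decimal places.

0.7882

A(A) = MTBF/(MTBF+MTTR) = 25971/(25971+80.5) = 0.996910
A(B) = MTBF/(MTBF+MTTR) = 389/(389+103.0) = 0.790650
Series availability: 0.996910 × 0.790650 = 0.7882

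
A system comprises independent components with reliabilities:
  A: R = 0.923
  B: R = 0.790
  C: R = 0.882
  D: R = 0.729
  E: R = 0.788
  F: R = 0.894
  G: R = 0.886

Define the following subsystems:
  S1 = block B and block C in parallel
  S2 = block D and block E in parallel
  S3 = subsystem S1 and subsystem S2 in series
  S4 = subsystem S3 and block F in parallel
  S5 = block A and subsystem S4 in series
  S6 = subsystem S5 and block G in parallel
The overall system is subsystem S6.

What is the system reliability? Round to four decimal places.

0.9903

Parallel (B and C): 1 − (1 − 0.790000)(1 − 0.882000) = 0.975220
Parallel (D and E): 1 − (1 − 0.729000)(1 − 0.788000) = 0.942548
Series ([0.975220] and [0.942548]): 0.975220 × 0.942548 = 0.919192
Parallel ([0.919192] and F): 1 − (1 − 0.919192)(1 − 0.894000) = 0.991434
Series (A and [0.991434]): 0.923000 × 0.991434 = 0.915094
Parallel ([0.915094] and G): 1 − (1 − 0.915094)(1 − 0.886000) = 0.9903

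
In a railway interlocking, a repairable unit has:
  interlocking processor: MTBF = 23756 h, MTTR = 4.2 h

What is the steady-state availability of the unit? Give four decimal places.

0.9998

A(interlocking processor) = MTBF/(MTBF+MTTR) = 23756/(23756+4.2) = 0.9998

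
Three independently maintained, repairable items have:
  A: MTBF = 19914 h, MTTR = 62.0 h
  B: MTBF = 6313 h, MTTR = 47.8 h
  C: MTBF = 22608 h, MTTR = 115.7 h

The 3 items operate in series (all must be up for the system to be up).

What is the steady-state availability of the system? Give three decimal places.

0.984

A(A) = MTBF/(MTBF+MTTR) = 19914/(19914+62.0) = 0.996896
A(B) = MTBF/(MTBF+MTTR) = 6313/(6313+47.8) = 0.992485
A(C) = MTBF/(MTBF+MTTR) = 22608/(22608+115.7) = 0.994908
Series availability: 0.996896 × 0.992485 × 0.994908 = 0.984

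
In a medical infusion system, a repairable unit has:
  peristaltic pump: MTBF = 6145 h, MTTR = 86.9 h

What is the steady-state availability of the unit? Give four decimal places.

0.9861

A(peristaltic pump) = MTBF/(MTBF+MTTR) = 6145/(6145+86.9) = 0.9861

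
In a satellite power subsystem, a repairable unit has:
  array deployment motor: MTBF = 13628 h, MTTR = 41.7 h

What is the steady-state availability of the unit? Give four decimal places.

0.9969

A(array deployment motor) = MTBF/(MTBF+MTTR) = 13628/(13628+41.7) = 0.9969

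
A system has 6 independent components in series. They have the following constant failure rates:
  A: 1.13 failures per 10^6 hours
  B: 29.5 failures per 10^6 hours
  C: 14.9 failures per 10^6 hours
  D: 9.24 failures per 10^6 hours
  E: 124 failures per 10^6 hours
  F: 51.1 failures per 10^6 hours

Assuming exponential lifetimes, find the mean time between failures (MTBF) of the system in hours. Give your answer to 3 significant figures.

4350

Series of exponential components: λ_sys = Σ λ_i
λ_sys = 0.00000113 + 0.0000295 + 0.0000149 + 0.00000924 + 0.000124 + 0.0000511 = 2.2987e-04 /h
MTBF = 1 / λ_sys = 4350 h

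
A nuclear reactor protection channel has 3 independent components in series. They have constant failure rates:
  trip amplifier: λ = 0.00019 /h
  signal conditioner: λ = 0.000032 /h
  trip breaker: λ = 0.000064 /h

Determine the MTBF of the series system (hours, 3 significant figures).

3500

Series of exponential components: λ_sys = Σ λ_i
λ_sys = 0.00019 + 0.000032 + 0.000064 = 2.8600e-04 /h
MTBF = 1 / λ_sys = 3500 h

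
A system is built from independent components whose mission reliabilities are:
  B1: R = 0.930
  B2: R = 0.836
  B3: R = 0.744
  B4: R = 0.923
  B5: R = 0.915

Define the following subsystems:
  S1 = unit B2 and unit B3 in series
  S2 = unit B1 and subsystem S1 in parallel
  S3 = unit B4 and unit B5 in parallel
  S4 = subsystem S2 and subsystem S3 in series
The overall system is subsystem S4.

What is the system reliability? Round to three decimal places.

Series (B2 and B3): 0.83600 × 0.74400 = 0.62198
Parallel (B1 and [0.62198]): 1 − (1 − 0.93000)(1 − 0.62198) = 0.97354
Parallel (B4 and B5): 1 − (1 − 0.92300)(1 − 0.91500) = 0.99346
Series ([0.97354] and [0.99346]): 0.97354 × 0.99346 = 0.967

0.967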